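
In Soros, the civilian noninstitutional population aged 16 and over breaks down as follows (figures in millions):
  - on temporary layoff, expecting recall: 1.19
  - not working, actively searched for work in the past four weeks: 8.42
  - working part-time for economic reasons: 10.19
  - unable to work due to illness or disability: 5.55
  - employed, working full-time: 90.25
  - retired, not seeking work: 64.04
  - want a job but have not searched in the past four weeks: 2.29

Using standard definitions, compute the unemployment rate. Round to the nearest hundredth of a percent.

Employed = 10.19 + 90.25 = 100.44 million (anyone who worked, including part-time for economic reasons, counts as employed).
Unemployed = 1.19 + 8.42 = 9.61 million (jobless and actively searching, or on temporary layoff).
Labor force = 100.44 + 9.61 = 110.05 million.
Unemployment rate = 9.61 / 110.05 = 8.73%.

Unemployment rate ≈ 8.73%.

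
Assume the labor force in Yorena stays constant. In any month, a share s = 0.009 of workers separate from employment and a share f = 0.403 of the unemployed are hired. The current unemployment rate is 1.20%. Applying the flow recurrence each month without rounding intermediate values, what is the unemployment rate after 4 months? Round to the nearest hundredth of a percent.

Unemployment rate after four months ≈ 2.07%.

With a fixed labor force, u_{t+1} = u_t + s·(1−u_t) − f·u_t = u_t·(1−s−f) + s.
Here 1−s−f = 0.588 and s = 0.009.
u_1 = 0.012000 × 0.588 + 0.009 = 0.016056.
u_2 = 0.016056 × 0.588 + 0.009 = 0.018441.
u_3 = 0.018441 × 0.588 + 0.009 = 0.019843.
u_4 = 0.019843 × 0.588 + 0.009 = 0.020668.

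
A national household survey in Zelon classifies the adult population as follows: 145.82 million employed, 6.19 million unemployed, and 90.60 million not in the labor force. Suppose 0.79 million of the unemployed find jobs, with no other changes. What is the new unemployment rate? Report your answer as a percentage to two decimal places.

New unemployment rate ≈ 3.55%.

Initially, labor force = 145.82 + 6.19 = 152.01 million, so u = 6.19/152.01 = 4.07%.
After the change, unemployed falls and employed rises by 0.79; labor force unchanged → E = 146.61, U = 5.40, labor force = 152.01 million.
New unemployment rate = 5.40 / 152.01 = 3.55%.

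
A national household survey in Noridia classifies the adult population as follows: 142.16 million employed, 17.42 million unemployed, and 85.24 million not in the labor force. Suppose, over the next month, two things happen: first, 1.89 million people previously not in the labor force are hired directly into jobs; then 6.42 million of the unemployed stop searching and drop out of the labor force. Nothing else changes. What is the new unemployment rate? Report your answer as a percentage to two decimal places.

Initially, labor force = 142.16 + 17.42 = 159.58 million, so u = 17.42/159.58 = 10.92%.
After the first change, employed and labor force both rise by 1.89; unemployed unchanged → E = 144.05, U = 17.42, labor force = 161.47 million.
After the second change, unemployed and labor force both fall by 6.42 → E = 144.05, U = 11.00, labor force = 155.05 million.
New unemployment rate = 11.00 / 155.05 = 7.09%.

New unemployment rate ≈ 7.09%.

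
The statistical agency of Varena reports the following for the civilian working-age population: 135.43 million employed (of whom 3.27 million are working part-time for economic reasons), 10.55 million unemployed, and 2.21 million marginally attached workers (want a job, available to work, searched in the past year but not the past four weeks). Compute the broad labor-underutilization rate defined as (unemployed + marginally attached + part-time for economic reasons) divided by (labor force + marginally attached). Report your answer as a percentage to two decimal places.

Labor force = 135.43 + 10.55 = 145.98 million.
Numerator = 10.55 + 2.21 + 3.27 = 16.03 million.
Denominator = 145.98 + 2.21 = 148.19 million.
Broad rate = 16.03 / 148.19 = 10.82%.

Broad underutilization rate ≈ 10.82%.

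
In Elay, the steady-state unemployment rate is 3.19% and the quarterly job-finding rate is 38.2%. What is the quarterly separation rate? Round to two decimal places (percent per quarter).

Separation rate ≈ 1.26% per quarter.

From u* = s/(s+f): s = u·f/(1−u).
s = 0.0319 × 38.2 / (1 − 0.0319) = 1.2186 / 0.9681 ≈ 1.26% per quarter.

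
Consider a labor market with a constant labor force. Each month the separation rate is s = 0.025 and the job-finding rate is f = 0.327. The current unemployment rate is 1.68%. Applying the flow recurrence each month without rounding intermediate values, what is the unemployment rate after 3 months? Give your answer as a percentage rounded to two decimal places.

Unemployment rate after three months ≈ 5.63%.

With a fixed labor force, u_{t+1} = u_t + s·(1−u_t) − f·u_t = u_t·(1−s−f) + s.
Here 1−s−f = 0.648 and s = 0.025.
u_1 = 0.016800 × 0.648 + 0.025 = 0.035886.
u_2 = 0.035886 × 0.648 + 0.025 = 0.048254.
u_3 = 0.048254 × 0.648 + 0.025 = 0.056269.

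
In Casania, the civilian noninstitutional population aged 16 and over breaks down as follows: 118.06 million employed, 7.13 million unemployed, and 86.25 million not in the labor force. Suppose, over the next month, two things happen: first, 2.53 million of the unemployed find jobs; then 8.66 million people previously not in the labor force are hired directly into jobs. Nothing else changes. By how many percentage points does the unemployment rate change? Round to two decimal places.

Initially, labor force = 118.06 + 7.13 = 125.19 million, so u = 7.13/125.19 = 5.70%.
After the first change, unemployed falls and employed rises by 2.53; labor force unchanged → E = 120.59, U = 4.60, labor force = 125.19 million.
After the second change, employed and labor force both rise by 8.66; unemployed unchanged → E = 129.25, U = 4.60, labor force = 133.85 million.
New unemployment rate = 4.60 / 133.85 = 3.44%.
Change = 3.44% − 5.70% = −2.26 percentage points.

The unemployment rate changes by −2.26 percentage points.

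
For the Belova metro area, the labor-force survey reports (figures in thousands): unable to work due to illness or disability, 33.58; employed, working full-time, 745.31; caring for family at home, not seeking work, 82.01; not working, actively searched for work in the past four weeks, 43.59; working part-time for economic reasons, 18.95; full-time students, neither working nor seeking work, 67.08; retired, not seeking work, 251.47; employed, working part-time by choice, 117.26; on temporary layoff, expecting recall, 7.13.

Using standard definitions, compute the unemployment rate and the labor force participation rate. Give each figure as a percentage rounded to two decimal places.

Unemployment rate ≈ 5.44%; labor force participation rate ≈ 68.23%.

Employed = 745.31 + 18.95 + 117.26 = 881.52 thousand (anyone who worked, including part-time for economic reasons, counts as employed).
Unemployed = 43.59 + 7.13 = 50.72 thousand (jobless and actively searching, or on temporary layoff).
Labor force = 881.52 + 50.72 = 932.24 thousand.
Not in labor force = 33.58 + 82.01 + 67.08 + 251.47 = 434.14 thousand (those not working and not actively searching are outside the labor force).
Civilian working-age population = 932.24 + 434.14 = 1,366.38 thousand.
Unemployment rate = 50.72 / 932.24 = 5.44%.
Labor force participation rate = 932.24 / 1,366.38 = 68.23%.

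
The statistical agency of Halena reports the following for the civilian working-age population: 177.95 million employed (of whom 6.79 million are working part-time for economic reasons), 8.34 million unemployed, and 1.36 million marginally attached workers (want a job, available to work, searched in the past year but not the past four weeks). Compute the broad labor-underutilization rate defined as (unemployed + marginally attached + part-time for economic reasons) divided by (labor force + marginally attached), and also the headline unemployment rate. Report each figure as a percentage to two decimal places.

Labor force = 177.95 + 8.34 = 186.29 million.
Numerator = 8.34 + 1.36 + 6.79 = 16.49 million.
Denominator = 186.29 + 1.36 = 187.65 million.
Broad rate = 16.49 / 187.65 = 8.79%.
Headline unemployment rate = 8.34 / 186.29 = 4.48%.

Broad underutilization rate ≈ 8.79%; headline unemployment rate ≈ 4.48%.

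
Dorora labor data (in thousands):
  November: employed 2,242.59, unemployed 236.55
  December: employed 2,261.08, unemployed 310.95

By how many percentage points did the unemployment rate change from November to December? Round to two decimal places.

November: labor force = 2,242.59 + 236.55 = 2,479.14; u = 236.55/2,479.14 = 9.54%.
December: labor force = 2,261.08 + 310.95 = 2,572.03; u = 310.95/2,572.03 = 12.09%.
Change = 12.09% − 9.54% = +2.55 pp.

The unemployment rate changed by +2.55 percentage points.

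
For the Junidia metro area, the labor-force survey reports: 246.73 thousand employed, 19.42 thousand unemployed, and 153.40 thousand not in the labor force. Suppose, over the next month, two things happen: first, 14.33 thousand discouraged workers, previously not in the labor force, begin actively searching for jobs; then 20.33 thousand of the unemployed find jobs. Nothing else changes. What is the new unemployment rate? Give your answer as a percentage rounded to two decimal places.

Initially, labor force = 246.73 + 19.42 = 266.15 thousand, so u = 19.42/266.15 = 7.30%.
After the first change, unemployed and labor force both rise by 14.33 → E = 246.73, U = 33.75, labor force = 280.48 thousand.
After the second change, unemployed falls and employed rises by 20.33; labor force unchanged → E = 267.06, U = 13.42, labor force = 280.48 thousand.
New unemployment rate = 13.42 / 280.48 = 4.78%.

New unemployment rate ≈ 4.78%.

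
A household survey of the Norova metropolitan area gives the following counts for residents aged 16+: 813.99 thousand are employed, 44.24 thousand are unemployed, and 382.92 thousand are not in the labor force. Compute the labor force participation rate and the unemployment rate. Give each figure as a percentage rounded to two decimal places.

Labor force participation rate ≈ 69.15%; unemployment rate ≈ 5.15%.

Labor force = employed + unemployed = 813.99 + 44.24 = 858.23 thousand.
Working-age population = 858.23 + 382.92 = 1,241.15 thousand.
Unemployment rate = 44.24 / 858.23 = 5.15%.
Labor force participation rate = 858.23 / 1,241.15 = 69.15%.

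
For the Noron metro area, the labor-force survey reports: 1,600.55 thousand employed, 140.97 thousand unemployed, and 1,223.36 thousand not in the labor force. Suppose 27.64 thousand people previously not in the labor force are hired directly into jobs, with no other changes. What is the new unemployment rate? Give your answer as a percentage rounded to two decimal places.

Initially, labor force = 1,600.55 + 140.97 = 1,741.52 thousand, so u = 140.97/1,741.52 = 8.09%.
After the change, employed and labor force both rise by 27.64; unemployed unchanged → E = 1,628.19, U = 140.97, labor force = 1,769.16 thousand.
New unemployment rate = 140.97 / 1,769.16 = 7.97%.

New unemployment rate ≈ 7.97%.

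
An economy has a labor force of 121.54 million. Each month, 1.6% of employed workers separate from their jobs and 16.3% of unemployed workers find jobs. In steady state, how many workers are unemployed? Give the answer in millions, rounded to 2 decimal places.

About 10.86 million are unemployed in steady state.

Steady-state unemployment rate u* = s/(s+f) = 1.6/(1.6+16.3) = 0.089385.
Unemployed = u* × labor force = 0.089385 × 121.54 ≈ 10.86 million.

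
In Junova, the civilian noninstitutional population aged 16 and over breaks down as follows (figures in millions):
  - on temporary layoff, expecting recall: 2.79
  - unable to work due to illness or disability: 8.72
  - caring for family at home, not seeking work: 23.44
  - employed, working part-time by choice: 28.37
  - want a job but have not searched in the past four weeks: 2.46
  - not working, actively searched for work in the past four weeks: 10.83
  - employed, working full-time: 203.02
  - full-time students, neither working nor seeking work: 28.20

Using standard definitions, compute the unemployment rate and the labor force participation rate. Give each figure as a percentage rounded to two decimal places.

Employed = 28.37 + 203.02 = 231.39 million.
Unemployed = 2.79 + 10.83 = 13.62 million (jobless and actively searching, or on temporary layoff).
Labor force = 231.39 + 13.62 = 245.01 million.
Not in labor force = 8.72 + 23.44 + 2.46 + 28.20 = 62.82 million (those not working and not actively searching are outside the labor force — including those who want a job but have given up searching).
Civilian working-age population = 245.01 + 62.82 = 307.83 million.
Unemployment rate = 13.62 / 245.01 = 5.56%.
Labor force participation rate = 245.01 / 307.83 = 79.59%.

Unemployment rate ≈ 5.56%; labor force participation rate ≈ 79.59%.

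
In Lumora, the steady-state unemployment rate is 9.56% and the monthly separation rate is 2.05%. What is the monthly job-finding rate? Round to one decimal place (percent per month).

From u* = s/(s+f): f = s·(1−u)/u.
f = 2.05 × (1 − 0.0956) / 0.0956 = 1.8540 / 0.0956 ≈ 19.4% per month.

Job-finding rate ≈ 19.4% per month.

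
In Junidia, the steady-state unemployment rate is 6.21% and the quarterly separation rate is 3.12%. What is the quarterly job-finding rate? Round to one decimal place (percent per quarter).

From u* = s/(s+f): f = s·(1−u)/u.
f = 3.12 × (1 − 0.0621) / 0.0621 = 2.9262 / 0.0621 ≈ 47.1% per quarter.

Job-finding rate ≈ 47.1% per quarter.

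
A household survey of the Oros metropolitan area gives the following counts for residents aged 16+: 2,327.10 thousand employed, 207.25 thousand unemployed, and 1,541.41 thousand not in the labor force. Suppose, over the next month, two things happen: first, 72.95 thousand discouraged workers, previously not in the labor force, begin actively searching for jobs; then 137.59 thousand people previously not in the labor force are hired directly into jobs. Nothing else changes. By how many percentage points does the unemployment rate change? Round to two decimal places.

Initially, labor force = 2,327.10 + 207.25 = 2,534.35 thousand, so u = 207.25/2,534.35 = 8.18%.
After the first change, unemployed and labor force both rise by 72.95 → E = 2,327.10, U = 280.20, labor force = 2,607.30 thousand.
After the second change, employed and labor force both rise by 137.59; unemployed unchanged → E = 2,464.69, U = 280.20, labor force = 2,744.89 thousand.
New unemployment rate = 280.20 / 2,744.89 = 10.21%.
Change = 10.21% − 8.18% = +2.03 percentage points.

The unemployment rate changes by +2.03 percentage points.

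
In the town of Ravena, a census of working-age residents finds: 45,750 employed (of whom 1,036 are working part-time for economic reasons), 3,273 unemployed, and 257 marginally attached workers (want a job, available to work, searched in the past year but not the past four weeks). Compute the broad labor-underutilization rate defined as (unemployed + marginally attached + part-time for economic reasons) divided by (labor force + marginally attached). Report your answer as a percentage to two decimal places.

Labor force = 45,750 + 3,273 = 49,023.
Numerator = 3,273 + 257 + 1,036 = 4,566.
Denominator = 49,023 + 257 = 49,280.
Broad rate = 4,566 / 49,280 = 9.27%.

Broad underutilization rate ≈ 9.27%.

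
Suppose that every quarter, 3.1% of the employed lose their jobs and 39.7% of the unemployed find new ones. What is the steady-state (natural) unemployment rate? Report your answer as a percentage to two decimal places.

Steady-state unemployment rate ≈ 7.24%.

At steady state the flows balance: s·E = f·U, so U/(E+U) = s/(s+f).
u* = 3.1 / (3.1 + 39.7) = 3.1 / 42.80 = 7.24%.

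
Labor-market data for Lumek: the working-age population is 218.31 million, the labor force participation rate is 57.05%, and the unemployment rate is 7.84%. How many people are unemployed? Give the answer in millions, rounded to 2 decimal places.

Labor force = 0.5705 × 218.31 = 124.55 million.
Unemployed = 0.0784 × 124.55 ≈ 9.76 million.

About 9.76 million are unemployed.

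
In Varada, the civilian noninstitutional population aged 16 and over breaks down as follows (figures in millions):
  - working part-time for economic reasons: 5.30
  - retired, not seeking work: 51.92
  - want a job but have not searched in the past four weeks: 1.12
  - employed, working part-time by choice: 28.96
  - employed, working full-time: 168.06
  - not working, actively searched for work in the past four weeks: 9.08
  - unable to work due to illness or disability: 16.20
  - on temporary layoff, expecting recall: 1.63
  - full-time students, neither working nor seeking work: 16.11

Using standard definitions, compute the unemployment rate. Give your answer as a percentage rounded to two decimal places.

Employed = 5.30 + 28.96 + 168.06 = 202.32 million (anyone who worked, including part-time for economic reasons, counts as employed).
Unemployed = 9.08 + 1.63 = 10.71 million (jobless and actively searching, or on temporary layoff).
Labor force = 202.32 + 10.71 = 213.03 million.
Unemployment rate = 10.71 / 213.03 = 5.03%.

Unemployment rate ≈ 5.03%.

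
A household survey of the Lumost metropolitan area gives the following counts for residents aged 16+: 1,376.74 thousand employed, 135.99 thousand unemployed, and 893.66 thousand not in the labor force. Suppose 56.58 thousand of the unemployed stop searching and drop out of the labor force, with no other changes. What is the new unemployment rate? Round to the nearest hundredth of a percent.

New unemployment rate ≈ 5.45%.

Initially, labor force = 1,376.74 + 135.99 = 1,512.73 thousand, so u = 135.99/1,512.73 = 8.99%.
After the change, unemployed and labor force both fall by 56.58 → E = 1,376.74, U = 79.41, labor force = 1,456.15 thousand.
New unemployment rate = 79.41 / 1,456.15 = 5.45%.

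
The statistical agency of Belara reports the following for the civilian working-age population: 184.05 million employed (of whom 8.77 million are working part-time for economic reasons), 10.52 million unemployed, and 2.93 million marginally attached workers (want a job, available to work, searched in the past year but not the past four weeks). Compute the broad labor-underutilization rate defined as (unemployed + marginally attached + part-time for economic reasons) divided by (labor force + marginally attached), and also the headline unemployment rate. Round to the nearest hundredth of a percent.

Labor force = 184.05 + 10.52 = 194.57 million.
Numerator = 10.52 + 2.93 + 8.77 = 22.22 million.
Denominator = 194.57 + 2.93 = 197.50 million.
Broad rate = 22.22 / 197.50 = 11.25%.
Headline unemployment rate = 10.52 / 194.57 = 5.41%.

Broad underutilization rate ≈ 11.25%; headline unemployment rate ≈ 5.41%.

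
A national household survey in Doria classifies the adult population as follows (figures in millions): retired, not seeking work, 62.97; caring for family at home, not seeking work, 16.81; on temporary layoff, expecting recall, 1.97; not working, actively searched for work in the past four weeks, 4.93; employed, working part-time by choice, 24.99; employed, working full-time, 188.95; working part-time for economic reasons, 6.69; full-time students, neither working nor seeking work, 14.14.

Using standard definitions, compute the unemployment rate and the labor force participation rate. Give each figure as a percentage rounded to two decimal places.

Unemployment rate ≈ 3.03%; labor force participation rate ≈ 70.78%.

Employed = 24.99 + 188.95 + 6.69 = 220.63 million (anyone who worked, including part-time for economic reasons, counts as employed).
Unemployed = 1.97 + 4.93 = 6.90 million (jobless and actively searching, or on temporary layoff).
Labor force = 220.63 + 6.90 = 227.53 million.
Not in labor force = 62.97 + 16.81 + 14.14 = 93.92 million (those not working and not actively searching are outside the labor force).
Civilian working-age population = 227.53 + 93.92 = 321.45 million.
Unemployment rate = 6.90 / 227.53 = 3.03%.
Labor force participation rate = 227.53 / 321.45 = 70.78%.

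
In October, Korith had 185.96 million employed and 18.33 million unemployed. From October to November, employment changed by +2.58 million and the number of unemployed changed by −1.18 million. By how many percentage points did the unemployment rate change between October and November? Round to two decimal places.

The unemployment rate changed by −0.63 percentage points.

October: labor force = 185.96 + 18.33 = 204.29; u = 18.33/204.29 = 8.97%.
November: labor force = 188.54 + 17.15 = 205.69; u = 17.15/205.69 = 8.34%.
Change = 8.34% − 8.97% = −0.63 pp.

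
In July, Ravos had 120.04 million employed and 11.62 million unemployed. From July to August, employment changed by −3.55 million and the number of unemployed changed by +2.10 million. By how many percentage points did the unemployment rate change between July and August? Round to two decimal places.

July: labor force = 120.04 + 11.62 = 131.66; u = 11.62/131.66 = 8.83%.
August: labor force = 116.49 + 13.72 = 130.21; u = 13.72/130.21 = 10.54%.
Change = 10.54% − 8.83% = +1.71 pp.

The unemployment rate changed by +1.71 percentage points.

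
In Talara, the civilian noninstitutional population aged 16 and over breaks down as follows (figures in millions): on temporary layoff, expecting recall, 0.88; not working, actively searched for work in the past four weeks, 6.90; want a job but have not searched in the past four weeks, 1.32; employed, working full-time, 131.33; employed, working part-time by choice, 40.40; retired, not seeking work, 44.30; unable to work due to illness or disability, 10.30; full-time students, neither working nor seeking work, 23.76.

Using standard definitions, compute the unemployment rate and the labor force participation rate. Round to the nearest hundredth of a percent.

Employed = 131.33 + 40.40 = 171.73 million.
Unemployed = 0.88 + 6.90 = 7.78 million (jobless and actively searching, or on temporary layoff).
Labor force = 171.73 + 7.78 = 179.51 million.
Not in labor force = 1.32 + 44.30 + 10.30 + 23.76 = 79.68 million (those not working and not actively searching are outside the labor force — including those who want a job but have given up searching).
Civilian working-age population = 179.51 + 79.68 = 259.19 million.
Unemployment rate = 7.78 / 179.51 = 4.33%.
Labor force participation rate = 179.51 / 259.19 = 69.26%.

Unemployment rate ≈ 4.33%; labor force participation rate ≈ 69.26%.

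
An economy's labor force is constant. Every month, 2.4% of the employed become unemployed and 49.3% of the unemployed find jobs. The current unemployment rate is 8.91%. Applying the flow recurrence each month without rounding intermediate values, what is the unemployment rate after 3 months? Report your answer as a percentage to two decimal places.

Unemployment rate after three months ≈ 5.12%.

With a fixed labor force, u_{t+1} = u_t + s·(1−u_t) − f·u_t = u_t·(1−s−f) + s.
Here 1−s−f = 0.483 and s = 0.024.
u_1 = 0.089100 × 0.483 + 0.024 = 0.067035.
u_2 = 0.067035 × 0.483 + 0.024 = 0.056378.
u_3 = 0.056378 × 0.483 + 0.024 = 0.051231.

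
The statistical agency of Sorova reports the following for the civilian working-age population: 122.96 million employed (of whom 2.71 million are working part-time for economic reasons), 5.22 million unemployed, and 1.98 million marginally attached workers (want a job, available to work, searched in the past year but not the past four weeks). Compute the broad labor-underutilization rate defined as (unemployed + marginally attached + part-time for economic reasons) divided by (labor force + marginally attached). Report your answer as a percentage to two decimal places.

Labor force = 122.96 + 5.22 = 128.18 million.
Numerator = 5.22 + 1.98 + 2.71 = 9.91 million.
Denominator = 128.18 + 1.98 = 130.16 million.
Broad rate = 9.91 / 130.16 = 7.61%.

Broad underutilization rate ≈ 7.61%.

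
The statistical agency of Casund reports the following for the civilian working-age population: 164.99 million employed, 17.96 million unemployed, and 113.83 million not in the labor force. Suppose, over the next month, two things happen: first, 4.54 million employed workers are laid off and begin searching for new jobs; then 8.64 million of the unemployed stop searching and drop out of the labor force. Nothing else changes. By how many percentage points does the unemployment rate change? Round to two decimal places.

The unemployment rate changes by −1.87 percentage points.

Initially, labor force = 164.99 + 17.96 = 182.95 million, so u = 17.96/182.95 = 9.82%.
After the first change, employed falls and unemployed rises by 4.54; labor force unchanged → E = 160.45, U = 22.50, labor force = 182.95 million.
After the second change, unemployed and labor force both fall by 8.64 → E = 160.45, U = 13.86, labor force = 174.31 million.
New unemployment rate = 13.86 / 174.31 = 7.95%.
Change = 7.95% − 9.82% = −1.87 percentage points.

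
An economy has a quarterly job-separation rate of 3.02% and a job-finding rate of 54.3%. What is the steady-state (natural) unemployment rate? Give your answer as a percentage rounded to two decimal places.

At steady state the flows balance: s·E = f·U, so U/(E+U) = s/(s+f).
u* = 3.02 / (3.02 + 54.3) = 3.02 / 57.32 = 5.27%.

Steady-state unemployment rate ≈ 5.27%.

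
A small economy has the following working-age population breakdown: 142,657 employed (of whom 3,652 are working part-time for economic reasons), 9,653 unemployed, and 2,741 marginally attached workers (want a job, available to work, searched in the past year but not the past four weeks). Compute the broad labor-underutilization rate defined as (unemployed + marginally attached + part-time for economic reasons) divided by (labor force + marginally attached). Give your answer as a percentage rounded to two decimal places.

Labor force = 142,657 + 9,653 = 152,310.
Numerator = 9,653 + 2,741 + 3,652 = 16,046.
Denominator = 152,310 + 2,741 = 155,051.
Broad rate = 16,046 / 155,051 = 10.35%.

Broad underutilization rate ≈ 10.35%.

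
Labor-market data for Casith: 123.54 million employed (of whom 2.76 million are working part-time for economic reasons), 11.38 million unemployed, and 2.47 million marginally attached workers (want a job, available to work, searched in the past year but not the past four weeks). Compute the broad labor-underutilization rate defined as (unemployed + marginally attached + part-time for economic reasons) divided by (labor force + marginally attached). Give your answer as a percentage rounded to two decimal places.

Labor force = 123.54 + 11.38 = 134.92 million.
Numerator = 11.38 + 2.47 + 2.76 = 16.61 million.
Denominator = 134.92 + 2.47 = 137.39 million.
Broad rate = 16.61 / 137.39 = 12.09%.

Broad underutilization rate ≈ 12.09%.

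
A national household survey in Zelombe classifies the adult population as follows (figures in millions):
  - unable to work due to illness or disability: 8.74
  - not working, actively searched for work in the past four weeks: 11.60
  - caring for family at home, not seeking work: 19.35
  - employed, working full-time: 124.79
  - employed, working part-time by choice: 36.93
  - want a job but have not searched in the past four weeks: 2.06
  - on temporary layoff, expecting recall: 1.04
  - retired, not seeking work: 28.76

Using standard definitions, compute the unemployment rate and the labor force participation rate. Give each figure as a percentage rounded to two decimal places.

Employed = 124.79 + 36.93 = 161.72 million.
Unemployed = 11.60 + 1.04 = 12.64 million (jobless and actively searching, or on temporary layoff).
Labor force = 161.72 + 12.64 = 174.36 million.
Not in labor force = 8.74 + 19.35 + 2.06 + 28.76 = 58.91 million (those not working and not actively searching are outside the labor force — including those who want a job but have given up searching).
Civilian working-age population = 174.36 + 58.91 = 233.27 million.
Unemployment rate = 12.64 / 174.36 = 7.25%.
Labor force participation rate = 174.36 / 233.27 = 74.75%.

Unemployment rate ≈ 7.25%; labor force participation rate ≈ 74.75%.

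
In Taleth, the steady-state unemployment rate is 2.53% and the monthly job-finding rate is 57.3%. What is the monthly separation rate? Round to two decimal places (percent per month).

From u* = s/(s+f): s = u·f/(1−u).
s = 0.0253 × 57.3 / (1 − 0.0253) = 1.4497 / 0.9747 ≈ 1.49% per month.

Separation rate ≈ 1.49% per month.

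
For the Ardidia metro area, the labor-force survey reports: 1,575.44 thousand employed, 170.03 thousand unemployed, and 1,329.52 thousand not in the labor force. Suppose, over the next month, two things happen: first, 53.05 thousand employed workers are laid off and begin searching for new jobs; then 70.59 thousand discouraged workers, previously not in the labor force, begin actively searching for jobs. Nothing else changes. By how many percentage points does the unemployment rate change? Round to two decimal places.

Initially, labor force = 1,575.44 + 170.03 = 1,745.47 thousand, so u = 170.03/1,745.47 = 9.74%.
After the first change, employed falls and unemployed rises by 53.05; labor force unchanged → E = 1,522.39, U = 223.08, labor force = 1,745.47 thousand.
After the second change, unemployed and labor force both rise by 70.59 → E = 1,522.39, U = 293.67, labor force = 1,816.06 thousand.
New unemployment rate = 293.67 / 1,816.06 = 16.17%.
Change = 16.17% − 9.74% = +6.43 percentage points.

The unemployment rate changes by +6.43 percentage points.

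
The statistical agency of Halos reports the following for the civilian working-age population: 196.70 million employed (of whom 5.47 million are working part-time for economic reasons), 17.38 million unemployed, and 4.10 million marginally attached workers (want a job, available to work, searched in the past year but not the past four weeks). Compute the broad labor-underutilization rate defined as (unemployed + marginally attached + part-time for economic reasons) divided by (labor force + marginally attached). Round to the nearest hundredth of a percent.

Broad underutilization rate ≈ 12.35%.

Labor force = 196.70 + 17.38 = 214.08 million.
Numerator = 17.38 + 4.10 + 5.47 = 26.95 million.
Denominator = 214.08 + 4.10 = 218.18 million.
Broad rate = 26.95 / 218.18 = 12.35%.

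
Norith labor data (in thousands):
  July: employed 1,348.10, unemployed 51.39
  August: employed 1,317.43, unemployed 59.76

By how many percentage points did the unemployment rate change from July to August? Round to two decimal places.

July: labor force = 1,348.10 + 51.39 = 1,399.49; u = 51.39/1,399.49 = 3.67%.
August: labor force = 1,317.43 + 59.76 = 1,377.19; u = 59.76/1,377.19 = 4.34%.
Change = 4.34% − 3.67% = +0.67 pp.

The unemployment rate changed by +0.67 percentage points.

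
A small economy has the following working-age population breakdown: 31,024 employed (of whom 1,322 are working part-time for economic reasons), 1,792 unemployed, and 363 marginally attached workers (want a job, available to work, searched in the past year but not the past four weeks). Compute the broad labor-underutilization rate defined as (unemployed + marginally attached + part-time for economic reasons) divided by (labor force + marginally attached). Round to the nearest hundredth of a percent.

Broad underutilization rate ≈ 10.48%.

Labor force = 31,024 + 1,792 = 32,816.
Numerator = 1,792 + 363 + 1,322 = 3,477.
Denominator = 32,816 + 363 = 33,179.
Broad rate = 3,477 / 33,179 = 10.48%.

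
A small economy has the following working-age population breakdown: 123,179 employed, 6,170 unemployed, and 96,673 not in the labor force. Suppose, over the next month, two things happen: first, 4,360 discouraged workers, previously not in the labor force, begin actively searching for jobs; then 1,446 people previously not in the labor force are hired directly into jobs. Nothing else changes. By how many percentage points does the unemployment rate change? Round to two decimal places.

Initially, labor force = 123,179 + 6,170 = 129,349, so u = 6,170/129,349 = 4.77%.
After the first change, unemployed and labor force both rise by 4,360 → E = 123,179, U = 10,530, labor force = 133,709.
After the second change, employed and labor force both rise by 1,446; unemployed unchanged → E = 124,625, U = 10,530, labor force = 135,155.
New unemployment rate = 10,530 / 135,155 = 7.79%.
Change = 7.79% − 4.77% = +3.02 percentage points.

The unemployment rate changes by +3.02 percentage points.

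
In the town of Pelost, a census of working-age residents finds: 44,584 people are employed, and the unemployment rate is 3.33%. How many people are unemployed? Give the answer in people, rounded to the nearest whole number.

About 1,536 are unemployed.

Let U be the number unemployed. The labor force is E + U, and U/(E+U) = 0.0333.
So U = 0.0333 × 44,584 / (1 − 0.0333) = 1484.65 / 0.9667 ≈ 1,536.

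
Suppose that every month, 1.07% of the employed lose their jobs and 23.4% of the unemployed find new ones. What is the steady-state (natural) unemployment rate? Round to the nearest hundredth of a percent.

At steady state the flows balance: s·E = f·U, so U/(E+U) = s/(s+f).
u* = 1.07 / (1.07 + 23.4) = 1.07 / 24.47 = 4.37%.

Steady-state unemployment rate ≈ 4.37%.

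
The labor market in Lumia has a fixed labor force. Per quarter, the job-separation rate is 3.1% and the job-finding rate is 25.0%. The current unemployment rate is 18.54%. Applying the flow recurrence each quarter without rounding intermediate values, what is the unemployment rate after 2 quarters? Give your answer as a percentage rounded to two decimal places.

Unemployment rate after two quarters ≈ 14.91%.

With a fixed labor force, u_{t+1} = u_t + s·(1−u_t) − f·u_t = u_t·(1−s−f) + s.
Here 1−s−f = 0.719 and s = 0.031.
u_1 = 0.185400 × 0.719 + 0.031 = 0.164303.
u_2 = 0.164303 × 0.719 + 0.031 = 0.149134.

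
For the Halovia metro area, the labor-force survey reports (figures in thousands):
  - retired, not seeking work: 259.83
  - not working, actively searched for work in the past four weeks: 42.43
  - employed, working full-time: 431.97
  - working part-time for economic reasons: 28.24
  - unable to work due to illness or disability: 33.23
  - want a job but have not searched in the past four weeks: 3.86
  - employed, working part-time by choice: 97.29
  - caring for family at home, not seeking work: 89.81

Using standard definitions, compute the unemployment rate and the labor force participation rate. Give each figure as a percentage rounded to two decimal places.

Unemployment rate ≈ 7.07%; labor force participation rate ≈ 60.80%.

Employed = 431.97 + 28.24 + 97.29 = 557.50 thousand (anyone who worked, including part-time for economic reasons, counts as employed).
Unemployed = 42.43 thousand.
Labor force = 557.50 + 42.43 = 599.93 thousand.
Not in labor force = 259.83 + 33.23 + 3.86 + 89.81 = 386.73 thousand (those not working and not actively searching are outside the labor force — including those who want a job but have given up searching).
Civilian working-age population = 599.93 + 386.73 = 986.66 thousand.
Unemployment rate = 42.43 / 599.93 = 7.07%.
Labor force participation rate = 599.93 / 986.66 = 60.80%.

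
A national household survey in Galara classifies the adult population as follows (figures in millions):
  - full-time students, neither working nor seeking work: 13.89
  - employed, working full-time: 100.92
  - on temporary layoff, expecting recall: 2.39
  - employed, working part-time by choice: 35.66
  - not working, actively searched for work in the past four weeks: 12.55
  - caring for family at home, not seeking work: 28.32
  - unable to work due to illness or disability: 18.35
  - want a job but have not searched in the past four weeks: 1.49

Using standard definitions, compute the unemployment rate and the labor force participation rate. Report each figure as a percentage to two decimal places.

Employed = 100.92 + 35.66 = 136.58 million.
Unemployed = 2.39 + 12.55 = 14.94 million (jobless and actively searching, or on temporary layoff).
Labor force = 136.58 + 14.94 = 151.52 million.
Not in labor force = 13.89 + 28.32 + 18.35 + 1.49 = 62.05 million (those not working and not actively searching are outside the labor force — including those who want a job but have given up searching).
Civilian working-age population = 151.52 + 62.05 = 213.57 million.
Unemployment rate = 14.94 / 151.52 = 9.86%.
Labor force participation rate = 151.52 / 213.57 = 70.95%.

Unemployment rate ≈ 9.86%; labor force participation rate ≈ 70.95%.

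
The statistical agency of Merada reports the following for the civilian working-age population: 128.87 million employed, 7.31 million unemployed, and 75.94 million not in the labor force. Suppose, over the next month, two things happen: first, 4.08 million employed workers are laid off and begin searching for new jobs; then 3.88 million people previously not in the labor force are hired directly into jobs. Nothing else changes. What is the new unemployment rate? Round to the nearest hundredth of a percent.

New unemployment rate ≈ 8.13%.

Initially, labor force = 128.87 + 7.31 = 136.18 million, so u = 7.31/136.18 = 5.37%.
After the first change, employed falls and unemployed rises by 4.08; labor force unchanged → E = 124.79, U = 11.39, labor force = 136.18 million.
After the second change, employed and labor force both rise by 3.88; unemployed unchanged → E = 128.67, U = 11.39, labor force = 140.06 million.
New unemployment rate = 11.39 / 140.06 = 8.13%.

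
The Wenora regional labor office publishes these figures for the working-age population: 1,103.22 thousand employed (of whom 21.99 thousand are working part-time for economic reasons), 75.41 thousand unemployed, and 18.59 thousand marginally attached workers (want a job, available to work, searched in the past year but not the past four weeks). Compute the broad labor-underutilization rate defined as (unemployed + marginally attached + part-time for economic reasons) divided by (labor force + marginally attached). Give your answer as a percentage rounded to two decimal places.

Labor force = 1,103.22 + 75.41 = 1,178.63 thousand.
Numerator = 75.41 + 18.59 + 21.99 = 115.99 thousand.
Denominator = 1,178.63 + 18.59 = 1,197.22 thousand.
Broad rate = 115.99 / 1,197.22 = 9.69%.

Broad underutilization rate ≈ 9.69%.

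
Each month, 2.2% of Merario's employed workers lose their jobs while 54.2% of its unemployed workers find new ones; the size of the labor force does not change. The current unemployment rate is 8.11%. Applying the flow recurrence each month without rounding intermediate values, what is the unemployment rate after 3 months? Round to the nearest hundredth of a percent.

With a fixed labor force, u_{t+1} = u_t + s·(1−u_t) − f·u_t = u_t·(1−s−f) + s.
Here 1−s−f = 0.436 and s = 0.022.
u_1 = 0.081100 × 0.436 + 0.022 = 0.057360.
u_2 = 0.057360 × 0.436 + 0.022 = 0.047009.
u_3 = 0.047009 × 0.436 + 0.022 = 0.042496.

Unemployment rate after three months ≈ 4.25%.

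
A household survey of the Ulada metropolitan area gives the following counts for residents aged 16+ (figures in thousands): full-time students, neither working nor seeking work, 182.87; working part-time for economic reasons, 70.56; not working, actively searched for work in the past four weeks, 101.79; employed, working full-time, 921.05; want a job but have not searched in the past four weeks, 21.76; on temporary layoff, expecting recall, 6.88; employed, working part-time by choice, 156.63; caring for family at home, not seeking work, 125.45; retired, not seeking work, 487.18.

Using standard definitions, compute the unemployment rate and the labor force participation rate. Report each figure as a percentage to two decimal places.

Unemployment rate ≈ 8.65%; labor force participation rate ≈ 60.60%.

Employed = 70.56 + 921.05 + 156.63 = 1,148.24 thousand (anyone who worked, including part-time for economic reasons, counts as employed).
Unemployed = 101.79 + 6.88 = 108.67 thousand (jobless and actively searching, or on temporary layoff).
Labor force = 1,148.24 + 108.67 = 1,256.91 thousand.
Not in labor force = 182.87 + 21.76 + 125.45 + 487.18 = 817.26 thousand (those not working and not actively searching are outside the labor force — including those who want a job but have given up searching).
Civilian working-age population = 1,256.91 + 817.26 = 2,074.17 thousand.
Unemployment rate = 108.67 / 1,256.91 = 8.65%.
Labor force participation rate = 1,256.91 / 2,074.17 = 60.60%.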